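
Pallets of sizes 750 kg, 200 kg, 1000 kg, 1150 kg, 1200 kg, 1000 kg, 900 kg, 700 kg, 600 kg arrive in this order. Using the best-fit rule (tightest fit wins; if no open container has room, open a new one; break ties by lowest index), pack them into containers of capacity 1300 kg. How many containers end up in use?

7

  750 → container 1 (new)  [load 750/1300]
  200 → container 1  [load 950/1300]
  1000 → container 2 (new)  [load 1000/1300]
  1150 → container 3 (new)  [load 1150/1300]
  1200 → container 4 (new)  [load 1200/1300]
  1000 → container 5 (new)  [load 1000/1300]
  900 → container 6 (new)  [load 900/1300]
  700 → container 7 (new)  [load 700/1300]
  600 → container 7  [load 1300/1300]
7 containers opened.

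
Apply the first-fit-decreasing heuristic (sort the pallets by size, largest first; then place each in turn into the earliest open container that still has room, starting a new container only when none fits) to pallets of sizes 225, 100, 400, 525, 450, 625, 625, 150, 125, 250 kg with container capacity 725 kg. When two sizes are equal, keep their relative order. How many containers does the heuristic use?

Sorted descending: 625, 625, 525, 450, 400, 250, 225, 150, 125, 100.
  625 → container 1 (new)  [load 625/725]
  625 → container 2 (new)  [load 625/725]
  525 → container 3 (new)  [load 525/725]
  450 → container 4 (new)  [load 450/725]
  400 → container 5 (new)  [load 400/725]
  250 → container 4  [load 700/725]
  225 → container 5  [load 625/725]
  150 → container 3  [load 675/725]
  125 → container 6 (new)  [load 125/725]
  100 → container 1  [load 725/725]
6 containers opened.

6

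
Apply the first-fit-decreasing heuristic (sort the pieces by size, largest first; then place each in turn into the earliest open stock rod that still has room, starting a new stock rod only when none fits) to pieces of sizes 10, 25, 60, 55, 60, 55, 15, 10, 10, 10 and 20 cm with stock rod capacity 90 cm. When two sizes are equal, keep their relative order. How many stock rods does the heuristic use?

Sorted descending: 60, 60, 55, 55, 25, 20, 15, 10, 10, 10, 10.
  60 → stock rod 1 (new)  [load 60/90]
  60 → stock rod 2 (new)  [load 60/90]
  55 → stock rod 3 (new)  [load 55/90]
  55 → stock rod 4 (new)  [load 55/90]
  25 → stock rod 1  [load 85/90]
  20 → stock rod 2  [load 80/90]
  15 → stock rod 3  [load 70/90]
  10 → stock rod 2  [load 90/90]
  10 → stock rod 3  [load 80/90]
  10 → stock rod 3  [load 90/90]
  10 → stock rod 4  [load 65/90]
4 stock rods opened.

4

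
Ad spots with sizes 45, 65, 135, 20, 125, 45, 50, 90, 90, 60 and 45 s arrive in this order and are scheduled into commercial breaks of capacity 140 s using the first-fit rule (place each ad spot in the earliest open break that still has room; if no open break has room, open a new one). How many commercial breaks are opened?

  45 → break 1 (new)  [load 45/140]
  65 → break 1  [load 110/140]
  135 → break 2 (new)  [load 135/140]
  20 → break 1  [load 130/140]
  125 → break 3 (new)  [load 125/140]
  45 → break 4 (new)  [load 45/140]
  50 → break 4  [load 95/140]
  90 → break 5 (new)  [load 90/140]
  90 → break 6 (new)  [load 90/140]
  60 → break 7 (new)  [load 60/140]
  45 → break 4  [load 140/140]
7 commercial breaks opened.

7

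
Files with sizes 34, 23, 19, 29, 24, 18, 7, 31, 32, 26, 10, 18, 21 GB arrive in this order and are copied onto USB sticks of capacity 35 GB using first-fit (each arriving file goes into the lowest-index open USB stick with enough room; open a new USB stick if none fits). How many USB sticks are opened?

  34 → USB stick 1 (new)  [load 34/35]
  23 → USB stick 2 (new)  [load 23/35]
  19 → USB stick 3 (new)  [load 19/35]
  29 → USB stick 4 (new)  [load 29/35]
  24 → USB stick 5 (new)  [load 24/35]
  18 → USB stick 6 (new)  [load 18/35]
  7 → USB stick 2  [load 30/35]
  31 → USB stick 7 (new)  [load 31/35]
  32 → USB stick 8 (new)  [load 32/35]
  26 → USB stick 9 (new)  [load 26/35]
  10 → USB stick 3  [load 29/35]
  18 → USB stick 10 (new)  [load 18/35]
  21 → USB stick 11 (new)  [load 21/35]
11 USB sticks opened.

11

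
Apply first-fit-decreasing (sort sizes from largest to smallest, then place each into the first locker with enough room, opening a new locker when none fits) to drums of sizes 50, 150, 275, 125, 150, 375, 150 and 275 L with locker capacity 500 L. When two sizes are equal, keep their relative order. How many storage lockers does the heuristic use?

4

Sorted descending: 375, 275, 275, 150, 150, 150, 125, 50.
  375 → locker 1 (new)  [load 375/500]
  275 → locker 2 (new)  [load 275/500]
  275 → locker 3 (new)  [load 275/500]
  150 → locker 2  [load 425/500]
  150 → locker 3  [load 425/500]
  150 → locker 4 (new)  [load 150/500]
  125 → locker 1  [load 500/500]
  50 → locker 2  [load 475/500]
4 storage lockers opened.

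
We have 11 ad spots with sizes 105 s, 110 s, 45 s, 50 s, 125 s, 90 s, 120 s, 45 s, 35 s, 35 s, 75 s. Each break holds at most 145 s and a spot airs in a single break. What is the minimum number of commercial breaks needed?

7

Total = 125 + 120 + 110 + 105 + 90 + 75 + 50 + 45 + 45 + 35 + 35 = 835 s.
Lower bound: ⌈835/145⌉ = 6 commercial breaks.
A packing using 7 commercial breaks:
  break 1: 125 = 125
  break 2: 120 = 120
  break 3: 110 + 35 = 145
  break 4: 105 + 35 = 140
  break 5: 90 + 50 = 140
  break 6: 75 + 45 = 120
  break 7: 45 = 45
No arrangement into 6 commercial breaks stays within capacity, so 7 is optimal.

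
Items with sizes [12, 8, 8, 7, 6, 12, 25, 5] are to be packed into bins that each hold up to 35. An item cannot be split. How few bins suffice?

3

Total = 25 + 12 + 12 + 8 + 8 + 7 + 6 + 5 = 83.
Lower bound: ⌈83/35⌉ = 3 bins.
A packing using 3 bins:
  bin 1: 25 + 8 = 33
  bin 2: 12 + 12 + 8 = 32
  bin 3: 7 + 6 + 5 = 18
This matches the lower bound, so 3 is optimal.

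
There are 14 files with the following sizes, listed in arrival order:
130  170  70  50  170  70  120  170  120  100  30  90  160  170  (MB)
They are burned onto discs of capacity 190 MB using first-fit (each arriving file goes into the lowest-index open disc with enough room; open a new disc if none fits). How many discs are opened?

10

  130 → disc 1 (new)  [load 130/190]
  170 → disc 2 (new)  [load 170/190]
  70 → disc 3 (new)  [load 70/190]
  50 → disc 1  [load 180/190]
  170 → disc 4 (new)  [load 170/190]
  70 → disc 3  [load 140/190]
  120 → disc 5 (new)  [load 120/190]
  170 → disc 6 (new)  [load 170/190]
  120 → disc 7 (new)  [load 120/190]
  100 → disc 8 (new)  [load 100/190]
  30 → disc 3  [load 170/190]
  90 → disc 8  [load 190/190]
  160 → disc 9 (new)  [load 160/190]
  170 → disc 10 (new)  [load 170/190]
10 discs opened.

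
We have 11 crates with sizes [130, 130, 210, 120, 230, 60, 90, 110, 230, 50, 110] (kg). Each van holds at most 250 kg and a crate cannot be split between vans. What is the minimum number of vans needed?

Total = 230 + 230 + 210 + 130 + 130 + 120 + 110 + 110 + 90 + 60 + 50 = 1470 kg.
Lower bound: ⌈1470/250⌉ = 6 vans.
A packing using 7 vans:
  van 1: 230 = 230
  van 2: 230 = 230
  van 3: 210 = 210
  van 4: 130 + 120 = 250
  van 5: 130 + 110 = 240
  van 6: 110 + 90 + 50 = 250
  van 7: 60 = 60
No arrangement into 6 vans stays within capacity, so 7 is optimal.

7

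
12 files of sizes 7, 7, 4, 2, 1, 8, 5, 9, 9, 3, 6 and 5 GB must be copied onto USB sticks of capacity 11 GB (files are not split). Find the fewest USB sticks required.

7

Total = 9 + 9 + 8 + 7 + 7 + 6 + 5 + 5 + 4 + 3 + 2 + 1 = 66 GB.
Lower bound: ⌈66/11⌉ = 6 USB sticks.
A packing using 7 USB sticks:
  USB stick 1: 9 + 2 = 11
  USB stick 2: 9 + 1 = 10
  USB stick 3: 8 + 3 = 11
  USB stick 4: 7 + 4 = 11
  USB stick 5: 7 = 7
  USB stick 6: 6 + 5 = 11
  USB stick 7: 5 = 5
No arrangement into 6 USB sticks stays within capacity, so 7 is optimal.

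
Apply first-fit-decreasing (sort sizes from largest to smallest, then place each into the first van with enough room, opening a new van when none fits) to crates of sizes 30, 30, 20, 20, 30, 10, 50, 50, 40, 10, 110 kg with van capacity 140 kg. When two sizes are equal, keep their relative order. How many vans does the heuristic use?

3

Sorted descending: 110, 50, 50, 40, 30, 30, 30, 20, 20, 10, 10.
  110 → van 1 (new)  [load 110/140]
  50 → van 2 (new)  [load 50/140]
  50 → van 2  [load 100/140]
  40 → van 2  [load 140/140]
  30 → van 1  [load 140/140]
  30 → van 3 (new)  [load 30/140]
  30 → van 3  [load 60/140]
  20 → van 3  [load 80/140]
  20 → van 3  [load 100/140]
  10 → van 3  [load 110/140]
  10 → van 3  [load 120/140]
3 vans opened.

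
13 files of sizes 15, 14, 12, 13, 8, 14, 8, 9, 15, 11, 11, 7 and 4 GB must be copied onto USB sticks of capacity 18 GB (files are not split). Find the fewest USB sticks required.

10

Total = 15 + 15 + 14 + 14 + 13 + 12 + 11 + 11 + 9 + 8 + 8 + 7 + 4 = 141 GB.
Lower bound: ⌈141/18⌉ = 8 USB sticks.
A packing using 10 USB sticks:
  USB stick 1: 15 = 15
  USB stick 2: 15 = 15
  USB stick 3: 14 + 4 = 18
  USB stick 4: 14 = 14
  USB stick 5: 13 = 13
  USB stick 6: 12 = 12
  USB stick 7: 11 + 7 = 18
  USB stick 8: 11 = 11
  USB stick 9: 9 + 8 = 17
  USB stick 10: 8 = 8
No arrangement into 9 USB sticks stays within capacity, so 10 is optimal.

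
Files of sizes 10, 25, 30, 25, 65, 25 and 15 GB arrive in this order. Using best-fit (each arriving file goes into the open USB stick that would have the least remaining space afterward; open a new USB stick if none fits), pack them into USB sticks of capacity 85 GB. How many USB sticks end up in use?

3

  10 → USB stick 1 (new)  [load 10/85]
  25 → USB stick 1  [load 35/85]
  30 → USB stick 1  [load 65/85]
  25 → USB stick 2 (new)  [load 25/85]
  65 → USB stick 3 (new)  [load 65/85]
  25 → USB stick 2  [load 50/85]
  15 → USB stick 1  [load 80/85]
3 USB sticks opened.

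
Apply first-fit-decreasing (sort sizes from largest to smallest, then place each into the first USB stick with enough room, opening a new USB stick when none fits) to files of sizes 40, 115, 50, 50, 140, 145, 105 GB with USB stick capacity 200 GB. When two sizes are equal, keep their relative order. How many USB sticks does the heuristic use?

Sorted descending: 145, 140, 115, 105, 50, 50, 40.
  145 → USB stick 1 (new)  [load 145/200]
  140 → USB stick 2 (new)  [load 140/200]
  115 → USB stick 3 (new)  [load 115/200]
  105 → USB stick 4 (new)  [load 105/200]
  50 → USB stick 1  [load 195/200]
  50 → USB stick 2  [load 190/200]
  40 → USB stick 3  [load 155/200]
4 USB sticks opened.

4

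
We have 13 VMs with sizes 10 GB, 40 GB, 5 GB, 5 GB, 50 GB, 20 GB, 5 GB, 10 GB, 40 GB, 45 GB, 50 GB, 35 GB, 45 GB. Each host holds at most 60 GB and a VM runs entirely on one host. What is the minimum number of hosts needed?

7

Total = 50 + 50 + 45 + 45 + 40 + 40 + 35 + 20 + 10 + 10 + 5 + 5 + 5 = 360 GB.
Lower bound: ⌈360/60⌉ = 6 hosts.
Also, 7 VMs each exceed 30 GB, and no two of those can share a host, so at least 7 hosts are needed.
A packing using 7 hosts:
  host 1: 50 + 10 = 60
  host 2: 50 + 10 = 60
  host 3: 45 + 5 + 5 + 5 = 60
  host 4: 45 = 45
  host 5: 40 + 20 = 60
  host 6: 40 = 40
  host 7: 35 = 35
This matches the lower bound, so 7 is optimal.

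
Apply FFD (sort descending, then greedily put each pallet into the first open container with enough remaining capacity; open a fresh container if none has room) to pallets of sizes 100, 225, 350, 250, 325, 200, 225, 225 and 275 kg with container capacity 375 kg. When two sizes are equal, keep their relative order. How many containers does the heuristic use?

Sorted descending: 350, 325, 275, 250, 225, 225, 225, 200, 100.
  350 → container 1 (new)  [load 350/375]
  325 → container 2 (new)  [load 325/375]
  275 → container 3 (new)  [load 275/375]
  250 → container 4 (new)  [load 250/375]
  225 → container 5 (new)  [load 225/375]
  225 → container 6 (new)  [load 225/375]
  225 → container 7 (new)  [load 225/375]
  200 → container 8 (new)  [load 200/375]
  100 → container 3  [load 375/375]
8 containers opened.

8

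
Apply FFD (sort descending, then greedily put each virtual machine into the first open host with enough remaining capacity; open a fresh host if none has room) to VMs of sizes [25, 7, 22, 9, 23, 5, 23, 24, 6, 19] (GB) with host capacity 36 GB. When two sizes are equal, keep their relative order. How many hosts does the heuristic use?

6

Sorted descending: 25, 24, 23, 23, 22, 19, 9, 7, 6, 5.
  25 → host 1 (new)  [load 25/36]
  24 → host 2 (new)  [load 24/36]
  23 → host 3 (new)  [load 23/36]
  23 → host 4 (new)  [load 23/36]
  22 → host 5 (new)  [load 22/36]
  19 → host 6 (new)  [load 19/36]
  9 → host 1  [load 34/36]
  7 → host 2  [load 31/36]
  6 → host 3  [load 29/36]
  5 → host 2  [load 36/36]
6 hosts opened.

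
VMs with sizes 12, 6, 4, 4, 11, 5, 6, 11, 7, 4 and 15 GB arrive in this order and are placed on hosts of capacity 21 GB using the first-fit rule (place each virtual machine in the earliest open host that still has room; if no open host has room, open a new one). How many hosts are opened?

5

  12 → host 1 (new)  [load 12/21]
  6 → host 1  [load 18/21]
  4 → host 2 (new)  [load 4/21]
  4 → host 2  [load 8/21]
  11 → host 2  [load 19/21]
  5 → host 3 (new)  [load 5/21]
  6 → host 3  [load 11/21]
  11 → host 4 (new)  [load 11/21]
  7 → host 3  [load 18/21]
  4 → host 4  [load 15/21]
  15 → host 5 (new)  [load 15/21]
5 hosts opened.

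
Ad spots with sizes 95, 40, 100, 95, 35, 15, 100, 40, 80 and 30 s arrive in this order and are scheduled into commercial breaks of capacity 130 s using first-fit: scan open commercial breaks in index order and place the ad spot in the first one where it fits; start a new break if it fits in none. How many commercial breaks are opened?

6

  95 → break 1 (new)  [load 95/130]
  40 → break 2 (new)  [load 40/130]
  100 → break 3 (new)  [load 100/130]
  95 → break 4 (new)  [load 95/130]
  35 → break 1  [load 130/130]
  15 → break 2  [load 55/130]
  100 → break 5 (new)  [load 100/130]
  40 → break 2  [load 95/130]
  80 → break 6 (new)  [load 80/130]
  30 → break 2  [load 125/130]
6 commercial breaks opened.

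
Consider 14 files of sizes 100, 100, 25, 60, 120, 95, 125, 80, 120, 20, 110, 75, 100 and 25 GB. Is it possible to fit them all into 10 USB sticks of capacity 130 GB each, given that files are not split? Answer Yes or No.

Total = 1155 GB; ⌈1155/130⌉ = 9.
10 files each exceed half the capacity and cannot share a USB stick, forcing at least 10 USB sticks.
The bound of 10 does not rule out 10, but exhaustive search shows no assignment into 10 USB sticks of capacity 130 GB exists — the minimum is 11.

No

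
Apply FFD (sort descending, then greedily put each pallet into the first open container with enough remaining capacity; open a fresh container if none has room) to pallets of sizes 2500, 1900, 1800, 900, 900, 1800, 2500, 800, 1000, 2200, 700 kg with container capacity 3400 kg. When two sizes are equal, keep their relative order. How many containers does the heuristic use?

6

Sorted descending: 2500, 2500, 2200, 1900, 1800, 1800, 1000, 900, 900, 800, 700.
  2500 → container 1 (new)  [load 2500/3400]
  2500 → container 2 (new)  [load 2500/3400]
  2200 → container 3 (new)  [load 2200/3400]
  1900 → container 4 (new)  [load 1900/3400]
  1800 → container 5 (new)  [load 1800/3400]
  1800 → container 6 (new)  [load 1800/3400]
  1000 → container 3  [load 3200/3400]
  900 → container 1  [load 3400/3400]
  900 → container 2  [load 3400/3400]
  800 → container 4  [load 2700/3400]
  700 → container 4  [load 3400/3400]
6 containers opened.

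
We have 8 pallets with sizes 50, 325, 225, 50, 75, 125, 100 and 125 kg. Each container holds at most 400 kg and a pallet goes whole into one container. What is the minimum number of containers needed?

Total = 325 + 225 + 125 + 125 + 100 + 75 + 50 + 50 = 1075 kg.
Lower bound: ⌈1075/400⌉ = 3 containers.
A packing using 3 containers:
  container 1: 325 + 75 = 400
  container 2: 225 + 125 + 50 = 400
  container 3: 125 + 100 + 50 = 275
This matches the lower bound, so 3 is optimal.

3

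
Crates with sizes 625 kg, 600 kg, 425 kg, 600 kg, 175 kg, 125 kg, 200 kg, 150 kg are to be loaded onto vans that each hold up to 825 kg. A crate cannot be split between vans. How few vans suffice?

4

Total = 625 + 600 + 600 + 425 + 200 + 175 + 150 + 125 = 2900 kg.
Lower bound: ⌈2900/825⌉ = 4 vans.
A packing using 4 vans:
  van 1: 625 + 200 = 825
  van 2: 600 + 175 = 775
  van 3: 600 + 150 = 750
  van 4: 425 + 125 = 550
This matches the lower bound, so 4 is optimal.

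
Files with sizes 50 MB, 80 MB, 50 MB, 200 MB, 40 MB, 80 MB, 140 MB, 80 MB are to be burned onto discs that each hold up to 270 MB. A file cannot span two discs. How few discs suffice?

Total = 200 + 140 + 80 + 80 + 80 + 50 + 50 + 40 = 720 MB.
Lower bound: ⌈720/270⌉ = 3 discs.
A packing using 3 discs:
  disc 1: 200 + 50 = 250
  disc 2: 140 + 80 + 50 = 270
  disc 3: 80 + 80 + 40 = 200
This matches the lower bound, so 3 is optimal.

3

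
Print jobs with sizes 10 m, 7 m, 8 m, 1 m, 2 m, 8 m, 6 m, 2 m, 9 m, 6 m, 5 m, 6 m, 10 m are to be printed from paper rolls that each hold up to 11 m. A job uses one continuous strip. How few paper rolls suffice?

9

Total = 10 + 10 + 9 + 8 + 8 + 7 + 6 + 6 + 6 + 5 + 2 + 2 + 1 = 80 m.
Lower bound: ⌈80/11⌉ = 8 paper rolls.
Also, 9 print jobs each exceed 11/2 m, and no two of those can share a roll, so at least 9 paper rolls are needed.
A packing using 9 paper rolls:
  roll 1: 10 + 1 = 11
  roll 2: 10 = 10
  roll 3: 9 + 2 = 11
  roll 4: 8 + 2 = 10
  roll 5: 8 = 8
  roll 6: 7 = 7
  roll 7: 6 + 5 = 11
  roll 8: 6 = 6
  roll 9: 6 = 6
This matches the lower bound, so 9 is optimal.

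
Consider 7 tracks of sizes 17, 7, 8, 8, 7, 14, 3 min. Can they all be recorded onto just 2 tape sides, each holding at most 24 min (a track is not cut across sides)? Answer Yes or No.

No

Total = 64 min; ⌈64/24⌉ = 3.
At least 3 tape sides are required, but only 2 are allowed.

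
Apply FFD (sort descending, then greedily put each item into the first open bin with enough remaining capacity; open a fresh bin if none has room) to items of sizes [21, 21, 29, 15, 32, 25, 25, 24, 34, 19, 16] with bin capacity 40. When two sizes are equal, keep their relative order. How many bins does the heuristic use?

Sorted descending: 34, 32, 29, 25, 25, 24, 21, 21, 19, 16, 15.
  34 → bin 1 (new)  [load 34/40]
  32 → bin 2 (new)  [load 32/40]
  29 → bin 3 (new)  [load 29/40]
  25 → bin 4 (new)  [load 25/40]
  25 → bin 5 (new)  [load 25/40]
  24 → bin 6 (new)  [load 24/40]
  21 → bin 7 (new)  [load 21/40]
  21 → bin 8 (new)  [load 21/40]
  19 → bin 7  [load 40/40]
  16 → bin 6  [load 40/40]
  15 → bin 4  [load 40/40]
8 bins opened.

8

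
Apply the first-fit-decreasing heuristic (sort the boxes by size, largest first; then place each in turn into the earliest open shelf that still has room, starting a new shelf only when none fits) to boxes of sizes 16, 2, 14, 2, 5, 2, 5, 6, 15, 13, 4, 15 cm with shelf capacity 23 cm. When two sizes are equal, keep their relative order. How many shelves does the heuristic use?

Sorted descending: 16, 15, 15, 14, 13, 6, 5, 5, 4, 2, 2, 2.
  16 → shelf 1 (new)  [load 16/23]
  15 → shelf 2 (new)  [load 15/23]
  15 → shelf 3 (new)  [load 15/23]
  14 → shelf 4 (new)  [load 14/23]
  13 → shelf 5 (new)  [load 13/23]
  6 → shelf 1  [load 22/23]
  5 → shelf 2  [load 20/23]
  5 → shelf 3  [load 20/23]
  4 → shelf 4  [load 18/23]
  2 → shelf 2  [load 22/23]
  2 → shelf 3  [load 22/23]
  2 → shelf 4  [load 20/23]
5 shelves opened.

5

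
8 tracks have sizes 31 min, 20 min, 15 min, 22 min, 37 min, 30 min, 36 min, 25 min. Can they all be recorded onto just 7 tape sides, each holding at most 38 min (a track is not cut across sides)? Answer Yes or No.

Yes

A valid assignment using 7 tape sides:
  side 1: 37 = 37
  side 2: 36 = 36
  side 3: 31 = 31
  side 4: 30 = 30
  side 5: 25 = 25
  side 6: 22 + 15 = 37
  side 7: 20 = 20
Every load is within 38 min, so 7 tape sides suffice.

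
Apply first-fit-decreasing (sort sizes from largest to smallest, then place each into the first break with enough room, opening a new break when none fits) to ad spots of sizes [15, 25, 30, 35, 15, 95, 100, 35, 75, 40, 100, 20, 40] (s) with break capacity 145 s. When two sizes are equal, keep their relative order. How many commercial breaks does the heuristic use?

5

Sorted descending: 100, 100, 95, 75, 40, 40, 35, 35, 30, 25, 20, 15, 15.
  100 → break 1 (new)  [load 100/145]
  100 → break 2 (new)  [load 100/145]
  95 → break 3 (new)  [load 95/145]
  75 → break 4 (new)  [load 75/145]
  40 → break 1  [load 140/145]
  40 → break 2  [load 140/145]
  35 → break 3  [load 130/145]
  35 → break 4  [load 110/145]
  30 → break 4  [load 140/145]
  25 → break 5 (new)  [load 25/145]
  20 → break 5  [load 45/145]
  15 → break 3  [load 145/145]
  15 → break 5  [load 60/145]
5 commercial breaks opened.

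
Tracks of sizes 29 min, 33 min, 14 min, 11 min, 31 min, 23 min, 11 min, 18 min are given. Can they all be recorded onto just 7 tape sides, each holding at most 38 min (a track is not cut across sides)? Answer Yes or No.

A valid assignment using 6 tape sides:
  side 1: 33 = 33
  side 2: 31 = 31
  side 3: 29 = 29
  side 4: 23 + 14 = 37
  side 5: 18 + 11 = 29
  side 6: 11 = 11
That uses only 6 ≤ 7, so 7 tape sides are enough.

Yes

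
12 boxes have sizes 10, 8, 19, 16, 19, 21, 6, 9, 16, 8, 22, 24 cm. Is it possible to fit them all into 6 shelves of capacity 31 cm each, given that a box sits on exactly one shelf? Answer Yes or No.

Total = 178 cm; ⌈178/31⌉ = 6.
7 boxes each exceed half the capacity and cannot share a shelf, forcing at least 7 shelves.
At least 7 shelves are required, but only 6 are allowed.

No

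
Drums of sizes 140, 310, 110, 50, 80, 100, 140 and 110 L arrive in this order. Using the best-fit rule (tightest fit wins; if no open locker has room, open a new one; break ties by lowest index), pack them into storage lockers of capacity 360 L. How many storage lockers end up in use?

  140 → locker 1 (new)  [load 140/360]
  310 → locker 2 (new)  [load 310/360]
  110 → locker 1  [load 250/360]
  50 → locker 2  [load 360/360]
  80 → locker 1  [load 330/360]
  100 → locker 3 (new)  [load 100/360]
  140 → locker 3  [load 240/360]
  110 → locker 3  [load 350/360]
3 storage lockers opened.

3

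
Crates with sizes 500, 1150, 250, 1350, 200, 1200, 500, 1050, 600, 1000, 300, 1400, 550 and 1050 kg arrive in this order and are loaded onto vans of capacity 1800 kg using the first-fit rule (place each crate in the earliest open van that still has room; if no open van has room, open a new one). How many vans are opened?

7

  500 → van 1 (new)  [load 500/1800]
  1150 → van 1  [load 1650/1800]
  250 → van 2 (new)  [load 250/1800]
  1350 → van 2  [load 1600/1800]
  200 → van 2  [load 1800/1800]
  1200 → van 3 (new)  [load 1200/1800]
  500 → van 3  [load 1700/1800]
  1050 → van 4 (new)  [load 1050/1800]
  600 → van 4  [load 1650/1800]
  1000 → van 5 (new)  [load 1000/1800]
  300 → van 5  [load 1300/1800]
  1400 → van 6 (new)  [load 1400/1800]
  550 → van 7 (new)  [load 550/1800]
  1050 → van 7  [load 1600/1800]
7 vans opened.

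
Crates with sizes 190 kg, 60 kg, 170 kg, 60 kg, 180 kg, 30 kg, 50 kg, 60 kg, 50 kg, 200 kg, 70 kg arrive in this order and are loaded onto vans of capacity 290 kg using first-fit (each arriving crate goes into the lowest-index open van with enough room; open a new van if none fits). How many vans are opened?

  190 → van 1 (new)  [load 190/290]
  60 → van 1  [load 250/290]
  170 → van 2 (new)  [load 170/290]
  60 → van 2  [load 230/290]
  180 → van 3 (new)  [load 180/290]
  30 → van 1  [load 280/290]
  50 → van 2  [load 280/290]
  60 → van 3  [load 240/290]
  50 → van 3  [load 290/290]
  200 → van 4 (new)  [load 200/290]
  70 → van 4  [load 270/290]
4 vans opened.

4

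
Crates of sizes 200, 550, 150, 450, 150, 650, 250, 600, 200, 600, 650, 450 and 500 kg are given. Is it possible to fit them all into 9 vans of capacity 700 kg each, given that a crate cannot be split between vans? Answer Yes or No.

A valid assignment using 9 vans:
  van 1: 650 = 650
  van 2: 650 = 650
  van 3: 600 = 600
  van 4: 600 = 600
  van 5: 550 + 150 = 700
  van 6: 500 + 200 = 700
  van 7: 450 + 250 = 700
  van 8: 450 + 200 = 650
  van 9: 150 = 150
Every load is within 700 kg, so 9 vans suffice.

Yes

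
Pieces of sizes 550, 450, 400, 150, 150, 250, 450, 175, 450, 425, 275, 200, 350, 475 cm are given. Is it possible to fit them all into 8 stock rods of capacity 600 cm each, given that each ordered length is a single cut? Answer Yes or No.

Total = 4750 cm; ⌈4750/600⌉ = 8.
The bound of 8 does not rule out 8, but exhaustive search shows no assignment into 8 stock rods of capacity 600 cm exists — the minimum is 9.

No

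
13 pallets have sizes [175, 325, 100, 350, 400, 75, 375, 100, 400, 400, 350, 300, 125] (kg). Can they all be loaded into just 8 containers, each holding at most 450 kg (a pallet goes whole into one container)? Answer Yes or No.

Total = 3475 kg; ⌈3475/450⌉ = 8.
The bound of 8 does not rule out 8, but exhaustive search shows no assignment into 8 containers of capacity 450 kg exists — the minimum is 9.

No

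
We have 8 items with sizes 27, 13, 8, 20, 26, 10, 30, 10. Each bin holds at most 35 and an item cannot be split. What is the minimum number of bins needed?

Total = 30 + 27 + 26 + 20 + 13 + 10 + 10 + 8 = 144.
Lower bound: ⌈144/35⌉ = 5 bins.
A packing using 5 bins:
  bin 1: 30 = 30
  bin 2: 27 + 8 = 35
  bin 3: 26 = 26
  bin 4: 20 + 13 = 33
  bin 5: 10 + 10 = 20
This matches the lower bound, so 5 is optimal.

5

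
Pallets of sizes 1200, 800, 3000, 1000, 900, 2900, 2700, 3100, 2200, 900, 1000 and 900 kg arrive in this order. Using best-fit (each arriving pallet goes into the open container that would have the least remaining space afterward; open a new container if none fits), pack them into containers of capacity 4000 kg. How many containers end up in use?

  1200 → container 1 (new)  [load 1200/4000]
  800 → container 1  [load 2000/4000]
  3000 → container 2 (new)  [load 3000/4000]
  1000 → container 2  [load 4000/4000]
  900 → container 1  [load 2900/4000]
  2900 → container 3 (new)  [load 2900/4000]
  2700 → container 4 (new)  [load 2700/4000]
  3100 → container 5 (new)  [load 3100/4000]
  2200 → container 6 (new)  [load 2200/4000]
  900 → container 5  [load 4000/4000]
  1000 → container 1  [load 3900/4000]
  900 → container 3  [load 3800/4000]
6 containers opened.

6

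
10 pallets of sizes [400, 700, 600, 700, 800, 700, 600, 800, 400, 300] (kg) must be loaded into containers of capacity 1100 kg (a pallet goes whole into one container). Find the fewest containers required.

Total = 800 + 800 + 700 + 700 + 700 + 600 + 600 + 400 + 400 + 300 = 6000 kg.
Lower bound: ⌈6000/1100⌉ = 6 containers.
Also, 7 pallets each exceed 550 kg, and no two of those can share a container, so at least 7 containers are needed.
A packing using 7 containers:
  container 1: 800 + 300 = 1100
  container 2: 800 = 800
  container 3: 700 + 400 = 1100
  container 4: 700 + 400 = 1100
  container 5: 700 = 700
  container 6: 600 = 600
  container 7: 600 = 600
This matches the lower bound, so 7 is optimal.

7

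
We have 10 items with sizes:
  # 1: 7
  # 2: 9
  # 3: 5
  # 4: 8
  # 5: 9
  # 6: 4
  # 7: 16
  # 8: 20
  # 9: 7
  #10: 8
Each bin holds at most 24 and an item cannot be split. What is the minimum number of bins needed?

4

Total = 20 + 16 + 9 + 9 + 8 + 8 + 7 + 7 + 5 + 4 = 93.
Lower bound: ⌈93/24⌉ = 4 bins.
A packing using 4 bins:
  bin 1: 20 + 4 = 24
  bin 2: 16 + 8 = 24
  bin 3: 9 + 9 + 5 = 23
  bin 4: 8 + 7 + 7 = 22
This matches the lower bound, so 4 is optimal.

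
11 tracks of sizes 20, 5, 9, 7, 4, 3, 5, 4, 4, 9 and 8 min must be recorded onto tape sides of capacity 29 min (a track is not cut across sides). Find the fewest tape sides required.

Total = 20 + 9 + 9 + 8 + 7 + 5 + 5 + 4 + 4 + 4 + 3 = 78 min.
Lower bound: ⌈78/29⌉ = 3 tape sides.
A packing using 3 tape sides:
  side 1: 20 + 9 = 29
  side 2: 9 + 8 + 7 + 5 = 29
  side 3: 5 + 4 + 4 + 4 + 3 = 20
This matches the lower bound, so 3 is optimal.

3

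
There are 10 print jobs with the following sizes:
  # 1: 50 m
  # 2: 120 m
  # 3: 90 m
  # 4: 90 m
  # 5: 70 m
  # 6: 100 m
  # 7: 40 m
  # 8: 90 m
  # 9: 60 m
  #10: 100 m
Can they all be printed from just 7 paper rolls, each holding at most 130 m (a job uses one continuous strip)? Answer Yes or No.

Total = 810 m; ⌈810/130⌉ = 7.
The bound of 7 does not rule out 7, but exhaustive search shows no assignment into 7 paper rolls of capacity 130 m exists — the minimum is 8.

No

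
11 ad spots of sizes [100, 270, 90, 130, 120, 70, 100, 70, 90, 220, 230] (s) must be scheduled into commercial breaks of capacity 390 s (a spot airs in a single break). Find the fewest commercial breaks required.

4

Total = 270 + 230 + 220 + 130 + 120 + 100 + 100 + 90 + 90 + 70 + 70 = 1490 s.
Lower bound: ⌈1490/390⌉ = 4 commercial breaks.
A packing using 4 commercial breaks:
  break 1: 270 + 120 = 390
  break 2: 230 + 130 = 360
  break 3: 220 + 100 + 70 = 390
  break 4: 100 + 90 + 90 + 70 = 350
This matches the lower bound, so 4 is optimal.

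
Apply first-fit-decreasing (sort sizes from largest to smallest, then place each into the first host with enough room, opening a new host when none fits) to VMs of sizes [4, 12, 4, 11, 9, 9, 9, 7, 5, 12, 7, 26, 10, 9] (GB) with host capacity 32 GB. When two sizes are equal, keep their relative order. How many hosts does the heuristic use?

5

Sorted descending: 26, 12, 12, 11, 10, 9, 9, 9, 9, 7, 7, 5, 4, 4.
  26 → host 1 (new)  [load 26/32]
  12 → host 2 (new)  [load 12/32]
  12 → host 2  [load 24/32]
  11 → host 3 (new)  [load 11/32]
  10 → host 3  [load 21/32]
  9 → host 3  [load 30/32]
  9 → host 4 (new)  [load 9/32]
  9 → host 4  [load 18/32]
  9 → host 4  [load 27/32]
  7 → host 2  [load 31/32]
  7 → host 5 (new)  [load 7/32]
  5 → host 1  [load 31/32]
  4 → host 4  [load 31/32]
  4 → host 5  [load 11/32]
5 hosts opened.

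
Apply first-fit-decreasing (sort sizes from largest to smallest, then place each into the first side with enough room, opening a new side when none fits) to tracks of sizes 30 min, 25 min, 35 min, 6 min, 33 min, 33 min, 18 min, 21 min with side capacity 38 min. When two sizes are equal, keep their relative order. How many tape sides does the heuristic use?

Sorted descending: 35, 33, 33, 30, 25, 21, 18, 6.
  35 → side 1 (new)  [load 35/38]
  33 → side 2 (new)  [load 33/38]
  33 → side 3 (new)  [load 33/38]
  30 → side 4 (new)  [load 30/38]
  25 → side 5 (new)  [load 25/38]
  21 → side 6 (new)  [load 21/38]
  18 → side 7 (new)  [load 18/38]
  6 → side 4  [load 36/38]
7 tape sides opened.

7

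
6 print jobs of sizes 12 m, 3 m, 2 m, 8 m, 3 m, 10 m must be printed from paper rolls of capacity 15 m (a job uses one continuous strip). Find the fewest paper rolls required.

3

Total = 12 + 10 + 8 + 3 + 3 + 2 = 38 m.
Lower bound: ⌈38/15⌉ = 3 paper rolls.
A packing using 3 paper rolls:
  roll 1: 12 + 3 = 15
  roll 2: 10 + 3 + 2 = 15
  roll 3: 8 = 8
This matches the lower bound, so 3 is optimal.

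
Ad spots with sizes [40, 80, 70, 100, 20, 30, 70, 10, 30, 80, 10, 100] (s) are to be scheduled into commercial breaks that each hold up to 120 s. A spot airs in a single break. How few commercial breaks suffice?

Total = 100 + 100 + 80 + 80 + 70 + 70 + 40 + 30 + 30 + 20 + 10 + 10 = 640 s.
Lower bound: ⌈640/120⌉ = 6 commercial breaks.
A packing using 6 commercial breaks:
  break 1: 100 + 20 = 120
  break 2: 100 + 10 + 10 = 120
  break 3: 80 + 40 = 120
  break 4: 80 + 30 = 110
  break 5: 70 + 30 = 100
  break 6: 70 = 70
This matches the lower bound, so 6 is optimal.

6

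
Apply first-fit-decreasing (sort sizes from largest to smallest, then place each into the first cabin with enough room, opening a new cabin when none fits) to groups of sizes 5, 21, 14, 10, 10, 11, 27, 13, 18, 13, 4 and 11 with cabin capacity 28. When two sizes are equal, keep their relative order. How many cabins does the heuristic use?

Sorted descending: 27, 21, 18, 14, 13, 13, 11, 11, 10, 10, 5, 4.
  27 → cabin 1 (new)  [load 27/28]
  21 → cabin 2 (new)  [load 21/28]
  18 → cabin 3 (new)  [load 18/28]
  14 → cabin 4 (new)  [load 14/28]
  13 → cabin 4  [load 27/28]
  13 → cabin 5 (new)  [load 13/28]
  11 → cabin 5  [load 24/28]
  11 → cabin 6 (new)  [load 11/28]
  10 → cabin 3  [load 28/28]
  10 → cabin 6  [load 21/28]
  5 → cabin 2  [load 26/28]
  4 → cabin 5  [load 28/28]
6 cabins opened.

6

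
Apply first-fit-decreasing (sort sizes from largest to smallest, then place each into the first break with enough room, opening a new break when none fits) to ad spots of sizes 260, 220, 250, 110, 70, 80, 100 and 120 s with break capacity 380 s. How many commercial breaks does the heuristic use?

Sorted descending: 260, 250, 220, 120, 110, 100, 80, 70.
  260 → break 1 (new)  [load 260/380]
  250 → break 2 (new)  [load 250/380]
  220 → break 3 (new)  [load 220/380]
  120 → break 1  [load 380/380]
  110 → break 2  [load 360/380]
  100 → break 3  [load 320/380]
  80 → break 4 (new)  [load 80/380]
  70 → break 4  [load 150/380]
4 commercial breaks opened.

4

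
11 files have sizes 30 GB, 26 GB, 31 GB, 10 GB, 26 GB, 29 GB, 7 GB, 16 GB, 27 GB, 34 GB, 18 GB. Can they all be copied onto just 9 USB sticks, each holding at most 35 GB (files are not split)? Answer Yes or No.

Yes

A valid assignment using 9 USB sticks:
  USB stick 1: 34 = 34
  USB stick 2: 31 = 31
  USB stick 3: 30 = 30
  USB stick 4: 29 = 29
  USB stick 5: 27 + 7 = 34
  USB stick 6: 26 = 26
  USB stick 7: 26 = 26
  USB stick 8: 18 + 16 = 34
  USB stick 9: 10 = 10
Every load is within 35 GB, so 9 USB sticks suffice.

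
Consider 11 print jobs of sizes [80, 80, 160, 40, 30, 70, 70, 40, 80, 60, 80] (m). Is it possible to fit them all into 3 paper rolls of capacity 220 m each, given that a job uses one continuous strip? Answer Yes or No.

Total = 790 m; ⌈790/220⌉ = 4.
At least 4 paper rolls are required, but only 3 are allowed.

No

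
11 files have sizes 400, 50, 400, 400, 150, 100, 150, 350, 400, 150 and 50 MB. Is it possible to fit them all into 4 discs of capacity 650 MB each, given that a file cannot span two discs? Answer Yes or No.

Total = 2600 MB; ⌈2600/650⌉ = 4.
5 files each exceed half the capacity and cannot share a disc, forcing at least 5 discs.
At least 5 discs are required, but only 4 are allowed.

No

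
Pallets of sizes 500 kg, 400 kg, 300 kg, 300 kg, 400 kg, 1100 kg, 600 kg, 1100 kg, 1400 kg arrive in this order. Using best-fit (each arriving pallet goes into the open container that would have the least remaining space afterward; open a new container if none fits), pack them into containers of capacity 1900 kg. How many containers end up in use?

  500 → container 1 (new)  [load 500/1900]
  400 → container 1  [load 900/1900]
  300 → container 1  [load 1200/1900]
  300 → container 1  [load 1500/1900]
  400 → container 1  [load 1900/1900]
  1100 → container 2 (new)  [load 1100/1900]
  600 → container 2  [load 1700/1900]
  1100 → container 3 (new)  [load 1100/1900]
  1400 → container 4 (new)  [load 1400/1900]
4 containers opened.

4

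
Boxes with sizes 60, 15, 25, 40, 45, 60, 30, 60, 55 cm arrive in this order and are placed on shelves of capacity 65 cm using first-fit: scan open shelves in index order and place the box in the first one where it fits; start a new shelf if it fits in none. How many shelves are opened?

8

  60 → shelf 1 (new)  [load 60/65]
  15 → shelf 2 (new)  [load 15/65]
  25 → shelf 2  [load 40/65]
  40 → shelf 3 (new)  [load 40/65]
  45 → shelf 4 (new)  [load 45/65]
  60 → shelf 5 (new)  [load 60/65]
  30 → shelf 6 (new)  [load 30/65]
  60 → shelf 7 (new)  [load 60/65]
  55 → shelf 8 (new)  [load 55/65]
8 shelves opened.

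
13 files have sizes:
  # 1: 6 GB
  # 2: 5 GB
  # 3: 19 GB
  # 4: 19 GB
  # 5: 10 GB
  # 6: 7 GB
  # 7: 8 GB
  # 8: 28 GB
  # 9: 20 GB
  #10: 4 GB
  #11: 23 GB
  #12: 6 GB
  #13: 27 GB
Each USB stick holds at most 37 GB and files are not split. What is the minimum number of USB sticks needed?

6

Total = 28 + 27 + 23 + 20 + 19 + 19 + 10 + 8 + 7 + 6 + 6 + 5 + 4 = 182 GB.
Lower bound: ⌈182/37⌉ = 5 USB sticks.
Also, 6 files each exceed 37/2 GB, and no two of those can share a USB stick, so at least 6 USB sticks are needed.
A packing using 6 USB sticks:
  USB stick 1: 28 + 8 = 36
  USB stick 2: 27 + 10 = 37
  USB stick 3: 23 + 7 + 6 = 36
  USB stick 4: 20 + 6 + 5 + 4 = 35
  USB stick 5: 19 = 19
  USB stick 6: 19 = 19
This matches the lower bound, so 6 is optimal.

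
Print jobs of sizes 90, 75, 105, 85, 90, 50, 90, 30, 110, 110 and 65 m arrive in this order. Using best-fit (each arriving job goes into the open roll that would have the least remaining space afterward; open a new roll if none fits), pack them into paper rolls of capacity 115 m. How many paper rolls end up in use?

  90 → roll 1 (new)  [load 90/115]
  75 → roll 2 (new)  [load 75/115]
  105 → roll 3 (new)  [load 105/115]
  85 → roll 4 (new)  [load 85/115]
  90 → roll 5 (new)  [load 90/115]
  50 → roll 6 (new)  [load 50/115]
  90 → roll 7 (new)  [load 90/115]
  30 → roll 4  [load 115/115]
  110 → roll 8 (new)  [load 110/115]
  110 → roll 9 (new)  [load 110/115]
  65 → roll 6  [load 115/115]
9 paper rolls opened.

9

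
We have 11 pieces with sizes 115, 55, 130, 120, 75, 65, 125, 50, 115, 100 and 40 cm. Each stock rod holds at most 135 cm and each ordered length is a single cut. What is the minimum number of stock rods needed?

9

Total = 130 + 125 + 120 + 115 + 115 + 100 + 75 + 65 + 55 + 50 + 40 = 990 cm.
Lower bound: ⌈990/135⌉ = 8 stock rods.
A packing using 9 stock rods:
  stock rod 1: 130 = 130
  stock rod 2: 125 = 125
  stock rod 3: 120 = 120
  stock rod 4: 115 = 115
  stock rod 5: 115 = 115
  stock rod 6: 100 = 100
  stock rod 7: 75 + 55 = 130
  stock rod 8: 65 + 50 = 115
  stock rod 9: 40 = 40
No arrangement into 8 stock rods stays within capacity, so 9 is optimal.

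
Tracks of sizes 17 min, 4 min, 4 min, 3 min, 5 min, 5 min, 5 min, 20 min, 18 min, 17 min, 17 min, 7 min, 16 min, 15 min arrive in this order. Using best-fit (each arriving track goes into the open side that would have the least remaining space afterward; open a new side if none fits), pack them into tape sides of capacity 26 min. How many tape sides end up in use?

8

  17 → side 1 (new)  [load 17/26]
  4 → side 1  [load 21/26]
  4 → side 1  [load 25/26]
  3 → side 2 (new)  [load 3/26]
  5 → side 2  [load 8/26]
  5 → side 2  [load 13/26]
  5 → side 2  [load 18/26]
  20 → side 3 (new)  [load 20/26]
  18 → side 4 (new)  [load 18/26]
  17 → side 5 (new)  [load 17/26]
  17 → side 6 (new)  [load 17/26]
  7 → side 2  [load 25/26]
  16 → side 7 (new)  [load 16/26]
  15 → side 8 (new)  [load 15/26]
8 tape sides opened.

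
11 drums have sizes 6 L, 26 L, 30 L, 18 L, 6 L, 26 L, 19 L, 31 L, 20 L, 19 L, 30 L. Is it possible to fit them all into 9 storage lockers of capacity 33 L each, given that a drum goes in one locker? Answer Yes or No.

Yes

A valid assignment using 9 storage lockers:
  locker 1: 31 = 31
  locker 2: 30 = 30
  locker 3: 30 = 30
  locker 4: 26 + 6 = 32
  locker 5: 26 + 6 = 32
  locker 6: 20 = 20
  locker 7: 19 = 19
  locker 8: 19 = 19
  locker 9: 18 = 18
Every load is within 33 L, so 9 storage lockers suffice.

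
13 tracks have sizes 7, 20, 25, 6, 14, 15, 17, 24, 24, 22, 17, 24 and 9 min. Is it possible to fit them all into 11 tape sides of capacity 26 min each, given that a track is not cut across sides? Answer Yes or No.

Yes

A valid assignment using 10 tape sides:
  side 1: 25 = 25
  side 2: 24 = 24
  side 3: 24 = 24
  side 4: 24 = 24
  side 5: 22 = 22
  side 6: 20 + 6 = 26
  side 7: 17 + 9 = 26
  side 8: 17 + 7 = 24
  side 9: 15 = 15
  side 10: 14 = 14
That uses only 10 ≤ 11, so 11 tape sides are enough.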